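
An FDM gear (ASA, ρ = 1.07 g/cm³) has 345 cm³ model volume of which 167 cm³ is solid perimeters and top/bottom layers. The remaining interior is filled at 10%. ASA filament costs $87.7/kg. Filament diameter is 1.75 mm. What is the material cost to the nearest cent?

Infill region: 345 − 167 → 178 cm³.
Infill volume = 0.10 × 178 = 17.8 cm³.
Deposited volume = 167 + 17.8 = 184.8 cm³.
Mass: 184.8 × 1.07 → 197.736 g.
At $87.7/kg: 197.736/1000 × 87.7 = $17.34.

$17.34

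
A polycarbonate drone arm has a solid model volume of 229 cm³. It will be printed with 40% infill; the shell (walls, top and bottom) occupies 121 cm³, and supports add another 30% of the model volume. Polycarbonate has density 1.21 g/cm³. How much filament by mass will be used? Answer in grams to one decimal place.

281.8 g

Interior volume: 229 − 121 → 108 cm³.
Infill volume = 0.40 × 108 = 43.2 cm³.
Support = 0.30 × 229 = 68.7 cm³.
Total printed volume: 121 + 43.2 + 68.7 → 232.9 cm³.
Mass: 232.9 × 1.21 → 281.809 g.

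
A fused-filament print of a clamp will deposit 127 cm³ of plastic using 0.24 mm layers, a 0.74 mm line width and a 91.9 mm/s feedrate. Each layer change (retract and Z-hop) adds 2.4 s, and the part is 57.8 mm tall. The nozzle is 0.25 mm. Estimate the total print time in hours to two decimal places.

2.32 hours

Bead cross-section: 0.24 × 0.74 → 0.1776 mm².
Total extruded path = 127000/0.1776 = 715090.1 mm.
Time extruding = 715090.1 / 91.9 = 7781.2 s.
Layer count = ceil(57.8 / 0.24) = 241.
Layer-change overhead = 241 × 2.4 = 578.4 s.
Total = 7781.2 + 578.4 = 8359.6 s = 2.32 hours.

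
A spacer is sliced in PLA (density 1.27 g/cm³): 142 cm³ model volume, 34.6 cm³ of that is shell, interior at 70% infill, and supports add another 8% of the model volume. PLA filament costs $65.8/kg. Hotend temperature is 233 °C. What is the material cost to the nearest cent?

Interior volume = 142 − 34.6 = 107.4 cm³.
Infill volume: 0.70 × 107.4 → 75.18 cm³.
Support = 0.08 × 142 = 11.36 cm³.
Deposited volume = 34.6 + 75.18 + 11.36, so 121.14 cm³.
Mass = 121.14 × 1.27, so 153.8478 g.
At $65.8/kg: 153.8478/1000 × 65.8 = $10.12.

$10.12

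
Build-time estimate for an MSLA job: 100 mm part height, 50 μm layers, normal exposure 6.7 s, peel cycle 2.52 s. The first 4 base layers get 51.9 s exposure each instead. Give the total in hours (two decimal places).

Layers = ⌈100/0.05⌉ = 2000.
Bottom layers: 4 × (51.9 + 2.52) → 217.68 s.
Normal layers = 1996 × (6.7 + 2.52), so 18403.12 s.
Sum: 217.68 + 18403.12 = 18620.8 s → 5.17 hours.

5.17 hours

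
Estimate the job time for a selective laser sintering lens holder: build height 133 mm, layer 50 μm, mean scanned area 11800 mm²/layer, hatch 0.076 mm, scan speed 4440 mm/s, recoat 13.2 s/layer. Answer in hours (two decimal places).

35.59 hours

Number of layers: 133 / 0.05 → 2660 (rounded up).
Scan path per layer: 11800 / 0.076 → 155263.2 mm.
Scan time per layer = 155263.2 / 4440 = 34.9692 s.
Layer cycle = 34.9692 + 13.2 = 48.1692 s.
Build time = 2660 × 48.1692 = 128130.072 s = 35.59 hours.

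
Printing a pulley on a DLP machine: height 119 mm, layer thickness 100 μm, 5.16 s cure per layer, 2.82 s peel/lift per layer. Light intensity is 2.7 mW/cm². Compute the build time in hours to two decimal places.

Layer count = ceil(119 / 0.1) = 1190.
Each layer takes = 5.16 + 2.82 = 7.98 s.
Build time: 1190 × 7.98 s = 9496.2 s, i.e. 2.64 hours.

2.64 hours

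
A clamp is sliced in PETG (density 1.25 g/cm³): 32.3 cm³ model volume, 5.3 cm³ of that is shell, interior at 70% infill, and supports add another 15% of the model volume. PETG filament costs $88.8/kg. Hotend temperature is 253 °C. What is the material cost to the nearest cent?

$3.22

Volume inside the shell: 32.3 − 5.3 → 27 cm³.
Infill deposited = 0.70 × 27 = 18.9 cm³.
Support = 0.15 × 32.3 = 4.845 cm³.
Total printed volume: 5.3 + 18.9 + 4.845 → 29.045 cm³.
Mass: 29.045 × 1.25 → 36.30625 g.
Cost = 36.30625 g / 1000 × $88.8/kg = $3.22.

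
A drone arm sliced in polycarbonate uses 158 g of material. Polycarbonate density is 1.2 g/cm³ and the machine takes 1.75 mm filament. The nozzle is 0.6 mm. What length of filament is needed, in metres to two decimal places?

54.74 m

Extruded volume: 158/1.2 = 131.6667 cm³ (131666.7 mm³).
A = π r² = π × 0.875² = 2.4053 mm².
L = V/A = 131666.7/2.4053 = 54740.24 mm → 54.74 m.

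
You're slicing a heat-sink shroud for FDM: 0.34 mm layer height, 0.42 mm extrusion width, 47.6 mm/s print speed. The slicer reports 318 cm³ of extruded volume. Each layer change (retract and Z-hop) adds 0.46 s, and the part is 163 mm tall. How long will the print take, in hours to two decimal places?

13.06 hours

Line area = 0.34 × 0.42, so 0.1428 mm².
Toolpath length = 318 cm³ / 0.1428 mm² = 318000 / 0.1428 = 2226890.8 mm.
Print-move time = 2226890.8 / 47.6, so 46783.4 s.
Layers = ⌈163/0.34⌉ = 480.
Z-hop total = 480 × 0.46 = 220.8 s.
Altogether 46783.4 + 220.8 = 47004.2 s, i.e. 13.06 hours.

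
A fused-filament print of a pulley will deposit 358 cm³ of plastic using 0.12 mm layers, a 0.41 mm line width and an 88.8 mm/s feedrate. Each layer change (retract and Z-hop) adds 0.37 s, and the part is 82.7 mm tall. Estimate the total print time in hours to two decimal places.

Bead cross-section = 0.12 × 0.41, so 0.0492 mm².
Path length: 358000 mm³ / 0.0492 mm² → 7276422.8 mm.
Extrusion time = 7276422.8 / 88.8, so 81941.7 s.
Layers = ⌈82.7/0.12⌉ = 690.
Non-print overhead: 690 × 0.37 → 255.3 s.
Altogether 81941.7 + 255.3 = 82197 s, i.e. 22.83 hours.

22.83 hours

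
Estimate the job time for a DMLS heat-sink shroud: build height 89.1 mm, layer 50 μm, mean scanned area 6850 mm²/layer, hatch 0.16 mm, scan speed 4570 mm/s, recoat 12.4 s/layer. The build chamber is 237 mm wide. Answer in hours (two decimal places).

Number of layers: 89.1 / 0.05 → 1782 (rounded up).
Per-layer scan distance = 6850 / 0.16, so 42812.5 mm.
Per-layer scan time = 42812.5 / 4570 = 9.3682 s.
Time per layer = 9.3682 + 12.4, so 21.7682 s.
Total: 1782 × 21.7682 s = 38790.9324 s → 10.78 hours.

10.78 hours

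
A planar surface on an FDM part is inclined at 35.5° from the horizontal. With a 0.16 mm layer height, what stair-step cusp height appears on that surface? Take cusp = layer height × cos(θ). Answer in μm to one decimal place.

130.3 μm

Cusp = layer height × cos(35.5°) = 0.16 × 0.8141 = 0.130256 mm = 130.3 μm.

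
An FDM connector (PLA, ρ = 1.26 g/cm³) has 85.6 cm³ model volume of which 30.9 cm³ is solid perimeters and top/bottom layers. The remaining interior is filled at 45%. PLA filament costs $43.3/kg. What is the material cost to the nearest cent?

Interior volume = 85.6 − 30.9, so 54.7 cm³.
Infill deposited = 0.45 × 54.7, so 24.615 cm³.
Total printed volume = 30.9 + 24.615 = 55.515 cm³.
Mass: 55.515 × 1.26 → 69.9489 g.
Cost = 69.9489 g / 1000 × $43.3/kg = $3.03.

$3.03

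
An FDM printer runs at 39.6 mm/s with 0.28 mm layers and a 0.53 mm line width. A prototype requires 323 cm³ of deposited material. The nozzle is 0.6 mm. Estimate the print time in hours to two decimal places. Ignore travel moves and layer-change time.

15.27 hours

Bead cross-section = 0.28 × 0.53 = 0.1484 mm².
Toolpath length = 323 cm³ / 0.1484 mm² = 323000 / 0.1484 = 2176549.9 mm.
Extrusion time: 2176549.9 / 39.6 → 54963.4 s.
That's 54963.4 s → 15.27 hours.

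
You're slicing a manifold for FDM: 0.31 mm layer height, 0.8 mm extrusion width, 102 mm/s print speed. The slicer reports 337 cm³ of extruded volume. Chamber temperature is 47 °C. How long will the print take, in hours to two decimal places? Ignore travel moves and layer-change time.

3.70 hours

Line area: 0.31 × 0.8 → 0.248 mm².
Path length: 337000 mm³ / 0.248 mm² → 1358871 mm.
Extrusion time: 1358871 / 102 → 13322.3 s.
13322.3 s = 3.70 hours.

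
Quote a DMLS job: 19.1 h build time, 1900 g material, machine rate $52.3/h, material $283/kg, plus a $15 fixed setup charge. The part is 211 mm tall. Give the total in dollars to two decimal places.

Time charge: 52.3 × 19.1 → $998.93.
Material cost: 283 × 1900/1000 → $537.70.
Adding setup: 998.93 + 537.70 + 15 → $1551.63.

$1551.63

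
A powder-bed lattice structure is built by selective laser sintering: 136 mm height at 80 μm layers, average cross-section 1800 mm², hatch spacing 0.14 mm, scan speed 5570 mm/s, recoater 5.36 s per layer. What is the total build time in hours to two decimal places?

Number of layers: 136 / 0.08 → 1700 (rounded up).
Hatch length per layer = 1800 / 0.14, so 12857.1 mm.
Scan time per layer: 12857.1 / 5570 → 2.3083 s.
Per-layer time = 2.3083 + 5.36, so 7.6683 s.
Total: 1700 × 7.6683 s = 13036.11 s → 3.62 hours.

3.62 hours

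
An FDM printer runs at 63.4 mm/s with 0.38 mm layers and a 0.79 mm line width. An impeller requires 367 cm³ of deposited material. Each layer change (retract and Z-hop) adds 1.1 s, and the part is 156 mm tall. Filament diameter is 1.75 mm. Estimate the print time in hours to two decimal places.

Extrusion cross-section = 0.38 × 0.79, so 0.3002 mm².
Toolpath length = 367 cm³ / 0.3002 mm² = 367000 / 0.3002 = 1222518.3 mm.
Print-move time = 1222518.3 / 63.4, so 19282.6 s.
Layer count = ceil(156 / 0.38) = 411.
Z-hop total = 411 × 1.1, so 452.1 s.
Total = 19282.6 + 452.1 = 19734.7 s = 5.48 hours.

5.48 hours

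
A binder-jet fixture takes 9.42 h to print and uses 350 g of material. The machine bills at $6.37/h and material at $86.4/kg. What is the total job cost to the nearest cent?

Machine cost = 6.37 × 9.42, so $60.0054.
Material cost: 86.4 × 350/1000 → $30.24.
Job cost: 60.0054 + 30.24 = 90.2454 ≈ $90.25.

$90.25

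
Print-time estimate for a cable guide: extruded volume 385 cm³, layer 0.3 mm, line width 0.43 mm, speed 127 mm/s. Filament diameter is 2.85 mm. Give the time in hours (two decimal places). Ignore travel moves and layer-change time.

6.53 hours

Line area = 0.3 × 0.43, so 0.129 mm².
Total extruded path = 385000/0.129 = 2984496.1 mm.
Extrusion time = 2984496.1 / 127 = 23500 s.
23500 s = 6.53 hours.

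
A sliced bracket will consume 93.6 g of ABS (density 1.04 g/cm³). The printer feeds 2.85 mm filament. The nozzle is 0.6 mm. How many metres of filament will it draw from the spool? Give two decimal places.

14.11 m

Extruded volume: 93.6/1.04 = 90 cm³ (90000 mm³).
A = π r² = π × 1.425² = 6.3794 mm².
Length = 90000 / 6.3794 = 14107.91 mm = 14.11 m.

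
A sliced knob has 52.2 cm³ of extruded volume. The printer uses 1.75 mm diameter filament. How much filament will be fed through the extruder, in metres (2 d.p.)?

Filament cross-section = π × (1.75/2)² = 2.4053 mm².
Length = 52.2 cm³ / 2.4053 mm² = 52200 / 2.4053 = 21702.07 mm = 21.70 m.

21.70 m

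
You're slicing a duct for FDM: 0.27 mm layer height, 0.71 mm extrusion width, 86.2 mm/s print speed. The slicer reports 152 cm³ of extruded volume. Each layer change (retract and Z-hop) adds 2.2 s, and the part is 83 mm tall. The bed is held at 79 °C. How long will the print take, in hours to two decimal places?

Bead cross-section: 0.27 × 0.71 → 0.1917 mm².
Total extruded path = 152000/0.1917 = 792905.6 mm.
Print-move time = 792905.6 / 86.2 = 9198.4 s.
Layer count = ceil(83 / 0.27) = 308.
Layer-change overhead = 308 × 2.2 = 677.6 s.
Altogether 9198.4 + 677.6 = 9876 s, i.e. 2.74 hours.

2.74 hours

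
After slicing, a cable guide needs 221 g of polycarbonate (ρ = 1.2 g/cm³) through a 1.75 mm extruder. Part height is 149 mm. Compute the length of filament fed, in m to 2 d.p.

Extruded volume: 221/1.2 = 184.1667 cm³ (184166.7 mm³).
Cross-section of 1.75 mm filament: π·(1.75/2)² = 2.4053 mm².
Length = 184166.7 / 2.4053 = 76567.04 mm = 76.57 m.

76.57 m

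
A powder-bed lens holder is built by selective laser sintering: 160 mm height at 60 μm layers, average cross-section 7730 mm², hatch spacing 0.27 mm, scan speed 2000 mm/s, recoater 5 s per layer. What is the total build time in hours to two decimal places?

14.31 hours

Layers = ⌈160/0.06⌉ = 2667.
Per-layer scan distance = 7730 / 0.27 = 28629.6 mm.
Per-layer scan time = 28629.6 / 2000 = 14.3148 s.
Layer cycle = 14.3148 + 5 = 19.3148 s.
Build time = 2667 × 19.3148 = 51512.5716 s = 14.31 hours.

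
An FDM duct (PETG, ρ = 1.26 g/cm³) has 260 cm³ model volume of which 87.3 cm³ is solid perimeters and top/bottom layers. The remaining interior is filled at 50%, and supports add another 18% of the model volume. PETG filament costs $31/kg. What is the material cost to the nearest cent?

$8.61

Volume inside the shell: 260 − 87.3 → 172.7 cm³.
Infill deposited: 0.50 × 172.7 → 86.35 cm³.
Support = 0.18 × 260 = 46.8 cm³.
Total printed volume = 87.3 + 86.35 + 46.8, so 220.45 cm³.
Mass: 220.45 × 1.26 → 277.767 g.
Cost = 277.767 g / 1000 × $31/kg = $8.61.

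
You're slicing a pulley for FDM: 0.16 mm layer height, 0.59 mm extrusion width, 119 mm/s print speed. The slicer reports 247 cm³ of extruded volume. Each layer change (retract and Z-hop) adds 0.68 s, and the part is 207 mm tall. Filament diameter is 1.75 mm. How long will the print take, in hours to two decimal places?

Line area = 0.16 × 0.59, so 0.0944 mm².
Toolpath length = 247 cm³ / 0.0944 mm² = 247000 / 0.0944 = 2616525.4 mm.
Time extruding: 2616525.4 / 119 → 21987.6 s.
Layers = ⌈207/0.16⌉ = 1294.
Z-hop total = 1294 × 0.68 = 879.92 s.
Total = 21987.6 + 879.92 = 22867.52 s = 6.35 hours.

6.35 hours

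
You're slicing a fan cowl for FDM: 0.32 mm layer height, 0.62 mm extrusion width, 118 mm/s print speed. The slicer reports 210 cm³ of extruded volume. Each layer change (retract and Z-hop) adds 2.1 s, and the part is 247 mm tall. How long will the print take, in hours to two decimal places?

2.94 hours

Bead cross-section = 0.32 × 0.62, so 0.1984 mm².
Path length: 210000 mm³ / 0.1984 mm² → 1058467.7 mm.
Time extruding = 1058467.7 / 118 = 8970.1 s.
Layers = ⌈247/0.32⌉ = 772.
Z-hop total: 772 × 2.1 → 1621.2 s.
Altogether 8970.1 + 1621.2 = 10591.3 s, i.e. 2.94 hours.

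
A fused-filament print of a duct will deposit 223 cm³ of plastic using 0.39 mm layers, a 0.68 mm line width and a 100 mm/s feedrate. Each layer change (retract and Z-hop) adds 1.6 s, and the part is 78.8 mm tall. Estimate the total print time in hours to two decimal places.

Extrusion cross-section: 0.39 × 0.68 → 0.2652 mm².
Total extruded path = 223000/0.2652 = 840874.8 mm.
Print-move time = 840874.8 / 100, so 8408.7 s.
Layers = ⌈78.8/0.39⌉ = 203.
Non-print overhead: 203 × 1.6 → 324.8 s.
Total = 8408.7 + 324.8 = 8733.5 s = 2.43 hours.

2.43 hours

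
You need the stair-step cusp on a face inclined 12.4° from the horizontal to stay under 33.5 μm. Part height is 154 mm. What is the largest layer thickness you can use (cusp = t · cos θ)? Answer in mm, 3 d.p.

Layer height = cusp / cos(12.4°) = 0.0335 / 0.9767 = 0.034 mm.

0.034 mm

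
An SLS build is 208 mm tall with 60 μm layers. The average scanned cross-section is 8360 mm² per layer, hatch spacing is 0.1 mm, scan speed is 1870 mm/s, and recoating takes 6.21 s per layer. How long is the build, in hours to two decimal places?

Number of layers: 208 / 0.06 → 3467 (rounded up).
Per-layer scan distance = 8360 / 0.1 = 83600 mm.
Scan time per layer = 83600 / 1870, so 44.7059 s.
Per-layer time = 44.7059 + 6.21, so 50.9159 s.
Build time = 3467 × 50.9159 = 176525.4253 s = 49.03 hours.

49.03 hours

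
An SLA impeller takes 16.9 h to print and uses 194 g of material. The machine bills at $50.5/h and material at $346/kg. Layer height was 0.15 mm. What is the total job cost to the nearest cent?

$920.57

Machine-time cost = 50.5 × 16.9 = $853.45.
Material charge = 346 × 194/1000, so $67.124.
Job cost: 853.45 + 67.124 = 920.574 ≈ $920.57.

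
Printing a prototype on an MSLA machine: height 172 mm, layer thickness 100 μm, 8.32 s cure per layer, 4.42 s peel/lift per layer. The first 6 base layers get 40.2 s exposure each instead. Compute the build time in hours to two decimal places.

6.14 hours

Layers = ⌈172/0.1⌉ = 1720.
Base layers: 6 × (40.2 + 4.42) → 267.72 s.
Remaining layers = 1714 × (8.32 + 4.42) = 21836.36 s.
Total = 267.72 + 21836.36 = 22104.08 s = 6.14 hours.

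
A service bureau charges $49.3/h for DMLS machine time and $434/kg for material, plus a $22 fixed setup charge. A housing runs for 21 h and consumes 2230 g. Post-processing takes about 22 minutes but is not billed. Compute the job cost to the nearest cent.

$2025.12

Machine cost = 49.3 × 21, so $1035.30.
Feedstock cost = 434 × 2230/1000 = $967.82.
Adding setup: 1035.30 + 967.82 + 22 → $2025.12.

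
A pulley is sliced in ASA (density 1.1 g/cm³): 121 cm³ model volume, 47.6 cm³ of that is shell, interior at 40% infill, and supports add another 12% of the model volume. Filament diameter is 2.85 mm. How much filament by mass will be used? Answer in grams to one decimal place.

Infill region = 121 − 47.6, so 73.4 cm³.
Infill volume = 0.40 × 73.4 = 29.36 cm³.
Support = 0.12 × 121, so 14.52 cm³.
Deposited volume: 47.6 + 29.36 + 14.52 → 91.48 cm³.
Mass: 91.48 × 1.1 → 100.628 g.

100.6 g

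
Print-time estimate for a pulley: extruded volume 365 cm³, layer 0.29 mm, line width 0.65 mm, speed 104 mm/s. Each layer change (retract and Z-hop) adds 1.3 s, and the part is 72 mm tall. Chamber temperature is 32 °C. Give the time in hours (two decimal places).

5.26 hours

Line area: 0.29 × 0.65 → 0.1885 mm².
Total extruded path = 365000/0.1885 = 1936339.5 mm.
Time extruding = 1936339.5 / 104 = 18618.6 s.
Number of layers: 72 / 0.29 → 249 (rounded up).
Non-print overhead = 249 × 1.3, so 323.7 s.
Total = 18618.6 + 323.7 = 18942.3 s = 5.26 hours.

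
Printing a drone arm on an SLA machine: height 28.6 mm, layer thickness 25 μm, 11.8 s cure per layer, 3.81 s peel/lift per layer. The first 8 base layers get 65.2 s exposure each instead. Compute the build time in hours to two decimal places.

Number of layers: 28.6 / 0.025 → 1144 (rounded up).
Base layers: 8 × (65.2 + 3.81) → 552.08 s.
Normal layers: 1136 × (11.8 + 3.81) → 17732.96 s.
Total = 552.08 + 17732.96 = 18285.04 s = 5.08 hours.

5.08 hours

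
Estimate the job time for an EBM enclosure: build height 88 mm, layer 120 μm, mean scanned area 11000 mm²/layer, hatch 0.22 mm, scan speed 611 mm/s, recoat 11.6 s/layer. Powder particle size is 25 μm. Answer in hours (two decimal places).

19.05 hours

Layers = ⌈88/0.12⌉ = 734.
Per-layer scan distance = 11000 / 0.22, so 50000 mm.
Scan time per layer = 50000 / 611, so 81.8331 s.
Layer cycle = 81.8331 + 11.6 = 93.4331 s.
Total: 734 × 93.4331 s = 68579.8954 s → 19.05 hours.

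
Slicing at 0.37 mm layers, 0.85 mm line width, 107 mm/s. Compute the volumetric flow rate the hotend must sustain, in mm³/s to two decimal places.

Bead cross-section = 0.37 × 0.85 = 0.3145 mm².
Q = v·A = 107 × 0.3145 = 33.65 mm³/s.

33.65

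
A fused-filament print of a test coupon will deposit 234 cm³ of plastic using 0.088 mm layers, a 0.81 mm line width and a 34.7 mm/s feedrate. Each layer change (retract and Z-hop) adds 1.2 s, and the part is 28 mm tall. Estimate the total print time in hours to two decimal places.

26.39 hours

Extrusion cross-section = 0.088 × 0.81, so 0.07128 mm².
Toolpath length = 234 cm³ / 0.07128 mm² = 234000 / 0.07128 = 3282828.3 mm.
Extrusion time: 3282828.3 / 34.7 → 94606 s.
Layers = ⌈28/0.088⌉ = 319.
Layer-change overhead = 319 × 1.2, so 382.8 s.
Total = 94606 + 382.8 = 94988.8 s = 26.39 hours.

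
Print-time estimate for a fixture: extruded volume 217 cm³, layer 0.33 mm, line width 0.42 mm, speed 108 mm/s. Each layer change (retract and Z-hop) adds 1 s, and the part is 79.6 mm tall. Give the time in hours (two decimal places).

4.09 hours

Line area = 0.33 × 0.42, so 0.1386 mm².
Toolpath length = 217 cm³ / 0.1386 mm² = 217000 / 0.1386 = 1565656.6 mm.
Extrusion time: 1565656.6 / 108 → 14496.8 s.
Layer count = ceil(79.6 / 0.33) = 242.
Non-print overhead = 242 × 1, so 242 s.
Total = 14496.8 + 242 = 14738.8 s = 4.09 hours.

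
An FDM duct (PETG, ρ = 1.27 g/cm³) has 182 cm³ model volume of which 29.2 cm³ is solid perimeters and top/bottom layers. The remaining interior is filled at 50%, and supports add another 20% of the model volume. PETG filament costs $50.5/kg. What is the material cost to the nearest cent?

Infill region: 182 − 29.2 → 152.8 cm³.
Infill deposited = 0.50 × 152.8, so 76.4 cm³.
Support: 0.20 × 182 → 36.4 cm³.
Total extruded = 29.2 + 76.4 + 36.4, so 142 cm³.
Mass = 142 × 1.27, so 180.34 g.
At $50.5/kg: 180.34/1000 × 50.5 = $9.11.

$9.11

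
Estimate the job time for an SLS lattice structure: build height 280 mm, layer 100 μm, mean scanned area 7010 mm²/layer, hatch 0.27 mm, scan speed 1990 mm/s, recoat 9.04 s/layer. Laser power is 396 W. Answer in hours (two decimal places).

Layers = ⌈280/0.1⌉ = 2800.
Hatch length per layer = 7010 / 0.27 = 25963 mm.
Laser time per layer: 25963 / 1990 → 13.0467 s.
Layer cycle = 13.0467 + 9.04 = 22.0867 s.
Build time = 2800 × 22.0867 = 61842.76 s = 17.18 hours.

17.18 hours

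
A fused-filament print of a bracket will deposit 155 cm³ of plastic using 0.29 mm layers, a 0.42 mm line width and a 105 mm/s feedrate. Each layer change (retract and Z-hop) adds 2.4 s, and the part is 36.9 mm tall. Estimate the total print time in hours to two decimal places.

Extrusion cross-section: 0.29 × 0.42 → 0.1218 mm².
Path length: 155000 mm³ / 0.1218 mm² → 1272578 mm.
Extrusion time = 1272578 / 105 = 12119.8 s.
Layers = ⌈36.9/0.29⌉ = 128.
Z-hop total = 128 × 2.4 = 307.2 s.
Total = 12119.8 + 307.2 = 12427 s = 3.45 hours.

3.45 hours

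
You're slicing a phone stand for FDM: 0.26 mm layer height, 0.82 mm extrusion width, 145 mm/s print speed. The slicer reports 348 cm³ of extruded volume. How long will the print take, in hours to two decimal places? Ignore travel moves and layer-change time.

Extrusion cross-section = 0.26 × 0.82, so 0.2132 mm².
Toolpath length = 348 cm³ / 0.2132 mm² = 348000 / 0.2132 = 1632270.2 mm.
Extrusion time = 1632270.2 / 145, so 11257 s.
That's 11257 s → 3.13 hours.

3.13 hours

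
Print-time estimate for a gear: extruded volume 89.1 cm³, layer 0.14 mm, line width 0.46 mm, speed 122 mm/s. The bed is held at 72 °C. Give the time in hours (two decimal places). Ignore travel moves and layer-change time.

Line area: 0.14 × 0.46 → 0.0644 mm².
Total extruded path = 89100/0.0644 = 1383540.4 mm.
Print-move time = 1383540.4 / 122, so 11340.5 s.
11340.5 s = 3.15 hours.

3.15 hours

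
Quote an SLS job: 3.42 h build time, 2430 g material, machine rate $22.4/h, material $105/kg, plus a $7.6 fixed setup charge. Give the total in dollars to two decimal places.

Machine-time cost = 22.4 × 3.42, so $76.608.
Material charge = 105 × 2430/1000, so $255.15.
Total = 76.608 + 255.15 + 7.6 = 339.358 ≈ $339.36.

$339.36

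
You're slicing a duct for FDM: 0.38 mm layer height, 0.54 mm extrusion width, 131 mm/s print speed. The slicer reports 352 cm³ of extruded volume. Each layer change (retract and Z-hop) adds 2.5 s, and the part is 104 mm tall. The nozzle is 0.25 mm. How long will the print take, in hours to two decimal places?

3.83 hours

Extrusion cross-section = 0.38 × 0.54, so 0.2052 mm².
Path length: 352000 mm³ / 0.2052 mm² → 1715399.6 mm.
Time extruding: 1715399.6 / 131 → 13094.7 s.
Number of layers: 104 / 0.38 → 274 (rounded up).
Layer-change overhead = 274 × 2.5 = 685 s.
Altogether 13094.7 + 685 = 13779.7 s, i.e. 3.83 hours.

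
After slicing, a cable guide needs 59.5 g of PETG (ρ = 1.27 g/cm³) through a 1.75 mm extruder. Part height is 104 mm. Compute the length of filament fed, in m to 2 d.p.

19.48 m

Volume = 59.5 g / 1.27 g·cm⁻³ = 46.8504 cm³ = 46850.4 mm³.
Cross-section of 1.75 mm filament: π·(1.75/2)² = 2.4053 mm².
Length = 46850.4 / 2.4053 = 19477.99 mm = 19.48 m.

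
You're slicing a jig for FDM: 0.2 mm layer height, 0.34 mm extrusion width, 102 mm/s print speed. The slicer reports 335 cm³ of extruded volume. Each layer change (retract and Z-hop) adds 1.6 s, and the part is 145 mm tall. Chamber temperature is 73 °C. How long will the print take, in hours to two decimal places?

Line area = 0.2 × 0.34, so 0.068 mm².
Path length: 335000 mm³ / 0.068 mm² → 4926470.6 mm.
Print-move time = 4926470.6 / 102, so 48298.7 s.
Number of layers: 145 / 0.2 → 725 (rounded up).
Non-print overhead: 725 × 1.6 → 1160 s.
Altogether 48298.7 + 1160 = 49458.7 s, i.e. 13.74 hours.

13.74 hours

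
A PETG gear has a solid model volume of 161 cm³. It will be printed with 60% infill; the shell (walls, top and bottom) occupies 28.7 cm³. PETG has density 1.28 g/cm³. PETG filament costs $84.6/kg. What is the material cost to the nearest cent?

Volume inside the shell = 161 − 28.7, so 132.3 cm³.
Infill volume: 0.60 × 132.3 → 79.38 cm³.
Deposited volume = 28.7 + 79.38, so 108.08 cm³.
Mass: 108.08 × 1.28 → 138.3424 g.
Cost = 138.3424 g / 1000 × $84.6/kg = $11.70.

$11.70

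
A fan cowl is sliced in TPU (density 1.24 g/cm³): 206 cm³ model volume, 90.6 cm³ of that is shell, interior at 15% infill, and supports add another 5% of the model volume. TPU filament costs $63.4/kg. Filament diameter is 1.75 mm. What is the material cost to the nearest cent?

Infill region: 206 − 90.6 → 115.4 cm³.
Deposited infill = 0.15 × 115.4 = 17.31 cm³.
Support = 0.05 × 206, so 10.3 cm³.
Total extruded = 90.6 + 17.31 + 10.3 = 118.21 cm³.
Mass = 118.21 × 1.24, so 146.5804 g.
Cost = 146.5804 g / 1000 × $63.4/kg = $9.29.

$9.29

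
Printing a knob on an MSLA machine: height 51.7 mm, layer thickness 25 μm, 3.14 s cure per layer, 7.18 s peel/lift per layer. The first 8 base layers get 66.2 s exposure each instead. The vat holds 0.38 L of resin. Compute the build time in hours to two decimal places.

6.07 hours

Number of layers: 51.7 / 0.025 → 2068 (rounded up).
Burn-in layers = 8 × (66.2 + 7.18), so 587.04 s.
Normal layers = 2060 × (3.14 + 7.18) = 21259.2 s.
Sum: 587.04 + 21259.2 = 21846.24 s → 6.07 hours.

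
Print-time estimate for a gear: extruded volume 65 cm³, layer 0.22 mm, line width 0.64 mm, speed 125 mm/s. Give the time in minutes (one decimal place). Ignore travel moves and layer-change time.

61.6 minutes

Extrusion cross-section = 0.22 × 0.64 = 0.1408 mm².
Path length: 65000 mm³ / 0.1408 mm² → 461647.7 mm.
Extrusion time = 461647.7 / 125, so 3693.2 s.
In the requested units: 3693.2 s = 61.6 minutes.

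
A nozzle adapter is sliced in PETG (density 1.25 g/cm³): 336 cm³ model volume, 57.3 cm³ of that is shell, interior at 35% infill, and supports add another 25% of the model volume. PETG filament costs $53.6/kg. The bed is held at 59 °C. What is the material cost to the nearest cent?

Interior volume = 336 − 57.3, so 278.7 cm³.
Deposited infill = 0.35 × 278.7 = 97.545 cm³.
Support = 0.25 × 336 = 84 cm³.
Deposited volume = 57.3 + 97.545 + 84 = 238.845 cm³.
Mass = 238.845 × 1.25 = 298.55625 g.
At $53.6/kg: 298.55625/1000 × 53.6 = $16.00.

$16.00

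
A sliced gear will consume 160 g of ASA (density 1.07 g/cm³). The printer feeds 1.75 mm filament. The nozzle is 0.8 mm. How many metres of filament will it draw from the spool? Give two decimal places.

62.17 m

Extruded volume: 160/1.07 = 149.5327 cm³ (149532.7 mm³).
Filament cross-section = π × (1.75/2)² = 2.4053 mm².
Length = 149532.7 / 2.4053 = 62168 mm = 62.17 m.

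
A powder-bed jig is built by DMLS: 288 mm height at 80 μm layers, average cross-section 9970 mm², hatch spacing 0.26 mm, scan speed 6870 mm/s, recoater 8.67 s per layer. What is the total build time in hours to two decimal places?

14.25 hours

Layer count = ceil(288 / 0.08) = 3600.
Per-layer scan distance = 9970 / 0.26, so 38346.2 mm.
Laser time per layer = 38346.2 / 6870, so 5.5817 s.
Layer cycle = 5.5817 + 8.67, so 14.2517 s.
Total: 3600 × 14.2517 s = 51306.12 s → 14.25 hours.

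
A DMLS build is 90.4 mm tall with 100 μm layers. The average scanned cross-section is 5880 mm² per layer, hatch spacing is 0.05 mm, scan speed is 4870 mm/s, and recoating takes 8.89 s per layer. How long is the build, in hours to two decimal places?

8.30 hours

Layer count = ceil(90.4 / 0.1) = 904.
Scan path per layer: 5880 / 0.05 → 117600 mm.
Per-layer scan time: 117600 / 4870 → 24.1478 s.
Time per layer = 24.1478 + 8.89 = 33.0378 s.
Total: 904 × 33.0378 s = 29866.1712 s → 8.30 hours.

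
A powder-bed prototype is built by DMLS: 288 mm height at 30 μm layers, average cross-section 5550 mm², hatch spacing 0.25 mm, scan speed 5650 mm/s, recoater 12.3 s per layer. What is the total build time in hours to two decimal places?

Number of layers: 288 / 0.03 → 9600 (rounded up).
Per-layer scan distance: 5550 / 0.25 → 22200 mm.
Per-layer scan time: 22200 / 5650 → 3.9292 s.
Layer cycle: 3.9292 + 12.3 → 16.2292 s.
Total: 9600 × 16.2292 s = 155800.32 s → 43.28 hours.

43.28 hours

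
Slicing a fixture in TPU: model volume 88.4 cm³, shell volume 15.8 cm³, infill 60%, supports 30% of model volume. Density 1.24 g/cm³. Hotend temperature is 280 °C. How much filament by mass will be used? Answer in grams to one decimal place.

Interior volume = 88.4 − 15.8, so 72.6 cm³.
Deposited infill = 0.60 × 72.6 = 43.56 cm³.
Support = 0.30 × 88.4 = 26.52 cm³.
Deposited volume: 15.8 + 43.56 + 26.52 → 85.88 cm³.
Mass = 85.88 × 1.24 = 106.4912 g.

106.5 g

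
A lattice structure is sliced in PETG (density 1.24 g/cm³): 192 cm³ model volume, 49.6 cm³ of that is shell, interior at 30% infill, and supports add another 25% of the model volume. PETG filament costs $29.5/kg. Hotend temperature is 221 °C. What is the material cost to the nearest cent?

$5.13

Volume inside the shell: 192 − 49.6 → 142.4 cm³.
Deposited infill: 0.30 × 142.4 → 42.72 cm³.
Support = 0.25 × 192 = 48 cm³.
Total printed volume: 49.6 + 42.72 + 48 → 140.32 cm³.
Mass: 140.32 × 1.24 → 173.9968 g.
At $29.5/kg: 173.9968/1000 × 29.5 = $5.13.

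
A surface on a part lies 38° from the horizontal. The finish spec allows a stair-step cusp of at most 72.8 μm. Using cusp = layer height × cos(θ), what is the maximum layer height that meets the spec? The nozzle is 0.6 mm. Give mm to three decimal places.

0.092 mm

cos(38°) = 0.7880; t_max = 0.0728/0.7880 = 0.092 mm.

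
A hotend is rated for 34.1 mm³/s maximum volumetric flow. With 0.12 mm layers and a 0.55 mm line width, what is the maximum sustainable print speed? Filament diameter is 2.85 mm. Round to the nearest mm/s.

Bead cross-section = 0.12 × 0.55, so 0.066 mm².
v_max = Q/A = 34.1/0.066 = 516.67 mm/s → 517 mm/s.

517 mm/s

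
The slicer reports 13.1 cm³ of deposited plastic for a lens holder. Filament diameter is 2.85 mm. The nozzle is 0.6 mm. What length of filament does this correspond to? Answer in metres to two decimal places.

Cross-section of 2.85 mm filament: π·(2.85/2)² = 6.3794 mm².
L = 13100 mm³ / 6.3794 mm² = 2053.48 mm, i.e. 2.05 m.

2.05 m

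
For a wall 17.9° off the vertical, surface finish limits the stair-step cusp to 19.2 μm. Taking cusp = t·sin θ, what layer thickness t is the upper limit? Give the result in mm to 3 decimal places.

Layer height = cusp / sin(17.9°) = 0.0192 / 0.3074 = 0.062 mm.

0.062 mm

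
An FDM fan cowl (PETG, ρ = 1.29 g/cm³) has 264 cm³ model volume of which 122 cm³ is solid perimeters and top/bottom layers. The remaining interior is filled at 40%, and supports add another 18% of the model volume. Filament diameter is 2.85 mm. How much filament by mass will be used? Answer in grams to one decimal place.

292.0 g

Volume inside the shell = 264 − 122, so 142 cm³.
Infill volume = 0.40 × 142, so 56.8 cm³.
Support: 0.18 × 264 → 47.52 cm³.
Deposited volume = 122 + 56.8 + 47.52 = 226.32 cm³.
Mass: 226.32 × 1.29 → 291.9528 g.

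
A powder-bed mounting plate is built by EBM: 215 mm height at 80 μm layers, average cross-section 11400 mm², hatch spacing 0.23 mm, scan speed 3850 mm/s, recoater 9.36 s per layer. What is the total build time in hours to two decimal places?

16.60 hours

Layer count = ceil(215 / 0.08) = 2688.
Per-layer scan distance = 11400 / 0.23 = 49565.2 mm.
Scan time per layer = 49565.2 / 3850, so 12.8741 s.
Layer cycle = 12.8741 + 9.36 = 22.2341 s.
2688 layers × 22.2341 s/layer = 59765.2608 s, i.e. 16.60 hours.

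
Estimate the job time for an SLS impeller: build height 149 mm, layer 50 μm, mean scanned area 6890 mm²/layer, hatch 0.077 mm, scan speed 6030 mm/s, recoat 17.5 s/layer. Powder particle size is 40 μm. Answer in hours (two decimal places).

Layer count = ceil(149 / 0.05) = 2980.
Per-layer scan distance = 6890 / 0.077 = 89480.5 mm.
Scan time per layer = 89480.5 / 6030 = 14.8392 s.
Layer cycle: 14.8392 + 17.5 → 32.3392 s.
Total: 2980 × 32.3392 s = 96370.816 s → 26.77 hours.

26.77 hours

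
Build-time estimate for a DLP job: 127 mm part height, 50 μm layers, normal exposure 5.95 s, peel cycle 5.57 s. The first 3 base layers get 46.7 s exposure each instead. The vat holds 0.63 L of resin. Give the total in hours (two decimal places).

Number of layers: 127 / 0.05 → 2540 (rounded up).
Burn-in layers = 3 × (46.7 + 5.57) = 156.81 s.
Normal layers: 2537 × (5.95 + 5.57) → 29226.24 s.
Total = 156.81 + 29226.24 = 29383.05 s = 8.16 hours.

8.16 hours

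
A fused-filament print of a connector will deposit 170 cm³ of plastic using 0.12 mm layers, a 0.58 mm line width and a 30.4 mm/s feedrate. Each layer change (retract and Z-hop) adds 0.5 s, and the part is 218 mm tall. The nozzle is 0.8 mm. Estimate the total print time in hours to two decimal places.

22.57 hours

Bead cross-section: 0.12 × 0.58 → 0.0696 mm².
Total extruded path = 170000/0.0696 = 2442528.7 mm.
Extrusion time: 2442528.7 / 30.4 → 80346.3 s.
Layer count = ceil(218 / 0.12) = 1817.
Non-print overhead = 1817 × 0.5 = 908.5 s.
Total = 80346.3 + 908.5 = 81254.8 s = 22.57 hours.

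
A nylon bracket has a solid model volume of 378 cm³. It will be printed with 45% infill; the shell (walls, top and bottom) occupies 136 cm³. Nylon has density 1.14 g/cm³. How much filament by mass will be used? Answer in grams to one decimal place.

Volume inside the shell: 378 − 136 → 242 cm³.
Deposited infill = 0.45 × 242, so 108.9 cm³.
Total printed volume = 136 + 108.9, so 244.9 cm³.
Mass = 244.9 × 1.14 = 279.186 g.

279.2 g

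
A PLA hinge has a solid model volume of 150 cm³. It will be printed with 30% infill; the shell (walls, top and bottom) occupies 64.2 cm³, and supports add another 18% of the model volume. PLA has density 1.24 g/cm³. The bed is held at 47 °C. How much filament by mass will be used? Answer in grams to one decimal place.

145.0 g

Interior volume = 150 − 64.2 = 85.8 cm³.
Infill volume = 0.30 × 85.8 = 25.74 cm³.
Support = 0.18 × 150, so 27 cm³.
Deposited volume = 64.2 + 25.74 + 27, so 116.94 cm³.
Mass = 116.94 × 1.24 = 145.0056 g.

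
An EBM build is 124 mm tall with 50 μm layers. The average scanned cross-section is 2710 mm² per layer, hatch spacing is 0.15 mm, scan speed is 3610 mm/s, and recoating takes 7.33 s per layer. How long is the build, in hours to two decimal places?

8.50 hours

Layers = ⌈124/0.05⌉ = 2480.
Per-layer scan distance = 2710 / 0.15 = 18066.7 mm.
Scan time per layer = 18066.7 / 3610, so 5.0046 s.
Layer cycle = 5.0046 + 7.33 = 12.3346 s.
Build time = 2480 × 12.3346 = 30589.808 s = 8.50 hours.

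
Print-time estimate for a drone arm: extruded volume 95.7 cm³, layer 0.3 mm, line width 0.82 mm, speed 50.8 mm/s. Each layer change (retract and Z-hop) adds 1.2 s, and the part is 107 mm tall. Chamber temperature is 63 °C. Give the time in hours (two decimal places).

Bead cross-section = 0.3 × 0.82 = 0.246 mm².
Toolpath length = 95.7 cm³ / 0.246 mm² = 95700 / 0.246 = 389024.4 mm.
Print-move time: 389024.4 / 50.8 → 7658 s.
Layers = ⌈107/0.3⌉ = 357.
Z-hop total: 357 × 1.2 → 428.4 s.
Altogether 7658 + 428.4 = 8086.4 s, i.e. 2.25 hours.

2.25 hours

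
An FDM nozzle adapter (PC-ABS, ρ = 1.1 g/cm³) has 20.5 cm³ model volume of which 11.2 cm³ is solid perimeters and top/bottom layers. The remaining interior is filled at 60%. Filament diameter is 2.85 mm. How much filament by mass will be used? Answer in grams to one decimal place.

18.5 g

Infill region: 20.5 − 11.2 → 9.3 cm³.
Infill volume = 0.60 × 9.3 = 5.58 cm³.
Total printed volume = 11.2 + 5.58 = 16.78 cm³.
Mass: 16.78 × 1.1 → 18.458 g.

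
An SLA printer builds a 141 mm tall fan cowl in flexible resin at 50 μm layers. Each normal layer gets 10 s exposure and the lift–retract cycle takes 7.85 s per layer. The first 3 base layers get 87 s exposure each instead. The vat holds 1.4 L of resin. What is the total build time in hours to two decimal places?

Number of layers: 141 / 0.05 → 2820 (rounded up).
Bottom layers = 3 × (87 + 7.85) = 284.55 s.
Regular layers = 2817 × (10 + 7.85) = 50283.45 s.
Sum: 284.55 + 50283.45 = 50568 s → 14.05 hours.

14.05 hours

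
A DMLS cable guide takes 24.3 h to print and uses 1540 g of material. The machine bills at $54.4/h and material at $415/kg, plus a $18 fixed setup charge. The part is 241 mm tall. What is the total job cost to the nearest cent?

$1979.02

Machine-time cost = 54.4 × 24.3 = $1321.92.
Material cost = 415 × 1540/1000 = $639.10.
Total = 1321.92 + 639.10 + 18 = $1979.02.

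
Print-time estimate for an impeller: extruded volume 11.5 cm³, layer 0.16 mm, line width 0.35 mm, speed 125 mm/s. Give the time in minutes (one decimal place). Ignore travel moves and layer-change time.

Line area: 0.16 × 0.35 → 0.056 mm².
Total extruded path = 11500/0.056 = 205357.1 mm.
Print-move time: 205357.1 / 125 → 1642.9 s.
In the requested units: 1642.9 s = 27.4 minutes.

27.4 minutes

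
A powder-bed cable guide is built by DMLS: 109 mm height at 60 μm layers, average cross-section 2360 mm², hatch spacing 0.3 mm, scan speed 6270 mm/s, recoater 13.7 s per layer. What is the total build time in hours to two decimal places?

7.55 hours

Layer count = ceil(109 / 0.06) = 1817.
Per-layer scan distance = 2360 / 0.3 = 7866.7 mm.
Per-layer scan time = 7866.7 / 6270 = 1.2547 s.
Time per layer: 1.2547 + 13.7 → 14.9547 s.
1817 layers × 14.9547 s/layer = 27172.6899 s, i.e. 7.55 hours.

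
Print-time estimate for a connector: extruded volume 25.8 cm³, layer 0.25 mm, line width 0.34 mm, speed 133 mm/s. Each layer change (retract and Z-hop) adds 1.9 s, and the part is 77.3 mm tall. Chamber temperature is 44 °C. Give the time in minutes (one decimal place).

47.9 minutes

Bead cross-section = 0.25 × 0.34 = 0.085 mm².
Path length: 25800 mm³ / 0.085 mm² → 303529.4 mm.
Time extruding = 303529.4 / 133, so 2282.2 s.
Number of layers: 77.3 / 0.25 → 310 (rounded up).
Layer-change overhead: 310 × 1.9 → 589 s.
Altogether 2282.2 + 589 = 2871.2 s, i.e. 47.9 minutes.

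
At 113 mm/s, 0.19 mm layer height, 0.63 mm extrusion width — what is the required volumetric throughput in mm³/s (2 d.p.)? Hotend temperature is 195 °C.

13.53

Bead cross-section: 0.19 × 0.63 → 0.1197 mm².
Q = v·A = 113 × 0.1197 = 13.53 mm³/s.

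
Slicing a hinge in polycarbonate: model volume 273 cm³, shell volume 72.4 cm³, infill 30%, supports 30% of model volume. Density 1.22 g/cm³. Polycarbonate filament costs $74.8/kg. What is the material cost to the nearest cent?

Interior volume = 273 − 72.4, so 200.6 cm³.
Infill volume = 0.30 × 200.6, so 60.18 cm³.
Support = 0.30 × 273, so 81.9 cm³.
Deposited volume = 72.4 + 60.18 + 81.9, so 214.48 cm³.
Mass = 214.48 × 1.22 = 261.6656 g.
Cost = 261.6656 g / 1000 × $74.8/kg = $19.57.

$19.57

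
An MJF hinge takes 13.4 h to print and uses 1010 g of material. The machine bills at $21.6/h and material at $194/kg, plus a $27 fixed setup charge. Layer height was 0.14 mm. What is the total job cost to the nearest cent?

Machine cost = 21.6 × 13.4 = $289.44.
Feedstock cost = 194 × 1010/1000, so $195.94.
Total = 289.44 + 195.94 + 27 = $512.38.

$512.38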